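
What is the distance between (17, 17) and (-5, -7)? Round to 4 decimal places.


d = sqrt((-5-17)^2 + (-7-17)^2) = 32.5576

32.5576


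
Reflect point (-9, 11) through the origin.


Reflection through origin: (x, y) -> (-x, -y)
(-9, 11) -> (9, -11)

(9, -11)


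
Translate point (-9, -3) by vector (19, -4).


Translation: (x+dx, y+dy) = (-9+19, -3+-4) = (10, -7)

(10, -7)


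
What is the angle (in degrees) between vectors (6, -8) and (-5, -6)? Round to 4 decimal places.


dot = 6*-5 + -8*-6 = 18
|u| = 10, |v| = 7.8102
cos(angle) = 0.2305
angle = 76.6755 degrees

76.6755 degrees


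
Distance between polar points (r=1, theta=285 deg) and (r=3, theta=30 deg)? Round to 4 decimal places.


d = sqrt(r1^2 + r2^2 - 2*r1*r2*cos(t2-t1))
d = sqrt(1^2 + 3^2 - 2*1*3*cos(30-285)) = 3.399

3.399


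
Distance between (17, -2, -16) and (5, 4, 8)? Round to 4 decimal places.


d = sqrt((5-17)^2 + (4--2)^2 + (8--16)^2) = 27.4955

27.4955


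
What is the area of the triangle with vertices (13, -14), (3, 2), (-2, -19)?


Area = |x1(y2-y3) + x2(y3-y1) + x3(y1-y2)| / 2
= |13*(2--19) + 3*(-19--14) + -2*(-14-2)| / 2
= 145

145


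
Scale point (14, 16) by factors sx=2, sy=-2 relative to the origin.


Scaling: (x*sx, y*sy) = (14*2, 16*-2) = (28, -32)

(28, -32)


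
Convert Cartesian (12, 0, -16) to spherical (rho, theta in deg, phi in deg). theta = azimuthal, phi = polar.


rho = sqrt(12^2 + 0^2 + (-16)^2) = 20
theta = atan2(0, 12) = 0 deg
phi = acos(-16/20) = 143.1301 deg

rho = 20, theta = 0 deg, phi = 143.1301 deg


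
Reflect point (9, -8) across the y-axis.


Reflection across y-axis: (x, y) -> (-x, y)
(9, -8) -> (-9, -8)

(-9, -8)


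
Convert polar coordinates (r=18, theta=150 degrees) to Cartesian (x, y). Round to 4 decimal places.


x = 18 * cos(150) = -15.5885
y = 18 * sin(150) = 9

(-15.5885, 9)


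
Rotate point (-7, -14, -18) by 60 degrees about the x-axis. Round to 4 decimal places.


x' = -7
y' = -14*cos(60) - -18*sin(60) = 8.5885
z' = -14*sin(60) + -18*cos(60) = -21.1244

(-7, 8.5885, -21.1244)


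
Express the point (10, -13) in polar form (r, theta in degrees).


r = sqrt(10^2 + (-13)^2) = 16.4012
theta = atan2(-13, 10) = 307.5686 degrees

r = 16.4012, theta = 307.5686 degrees


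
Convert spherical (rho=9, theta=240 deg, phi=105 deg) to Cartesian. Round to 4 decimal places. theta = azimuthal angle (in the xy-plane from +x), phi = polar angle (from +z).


x = 9 * sin(105) * cos(240) = -4.3467
y = 9 * sin(105) * sin(240) = -7.5286
z = 9 * cos(105) = -2.3294

(-4.3467, -7.5286, -2.3294)


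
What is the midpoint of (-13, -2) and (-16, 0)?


Midpoint = ((-13+-16)/2, (-2+0)/2) = (-14.5, -1)

(-14.5, -1)


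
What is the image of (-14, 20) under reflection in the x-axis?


Reflection across x-axis: (x, y) -> (x, -y)
(-14, 20) -> (-14, -20)

(-14, -20)


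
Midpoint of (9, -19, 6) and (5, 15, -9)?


Midpoint = ((9+5)/2, (-19+15)/2, (6+-9)/2) = (7, -2, -1.5)

(7, -2, -1.5)


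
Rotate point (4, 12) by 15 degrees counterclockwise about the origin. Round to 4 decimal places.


x' = 4*cos(15) - 12*sin(15) = 0.7579
y' = 4*sin(15) + 12*cos(15) = 12.6264

(0.7579, 12.6264)


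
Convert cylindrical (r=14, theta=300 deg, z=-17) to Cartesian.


x = 14 * cos(300) = 7
y = 14 * sin(300) = -12.1244
z = -17

(7, -12.1244, -17)


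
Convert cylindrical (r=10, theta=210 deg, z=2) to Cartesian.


x = 10 * cos(210) = -8.6603
y = 10 * sin(210) = -5
z = 2

(-8.6603, -5, 2)


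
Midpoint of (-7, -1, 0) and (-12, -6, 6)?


Midpoint = ((-7+-12)/2, (-1+-6)/2, (0+6)/2) = (-9.5, -3.5, 3)

(-9.5, -3.5, 3)


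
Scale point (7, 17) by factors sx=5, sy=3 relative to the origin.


Scaling: (x*sx, y*sy) = (7*5, 17*3) = (35, 51)

(35, 51)


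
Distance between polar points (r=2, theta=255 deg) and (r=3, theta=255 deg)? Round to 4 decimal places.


d = sqrt(r1^2 + r2^2 - 2*r1*r2*cos(t2-t1))
d = sqrt(2^2 + 3^2 - 2*2*3*cos(255-255)) = 1

1


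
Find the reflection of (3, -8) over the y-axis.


Reflection across y-axis: (x, y) -> (-x, y)
(3, -8) -> (-3, -8)

(-3, -8)


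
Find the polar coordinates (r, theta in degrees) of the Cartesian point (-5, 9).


r = sqrt((-5)^2 + 9^2) = 10.2956
theta = atan2(9, -5) = 119.0546 degrees

r = 10.2956, theta = 119.0546 degrees


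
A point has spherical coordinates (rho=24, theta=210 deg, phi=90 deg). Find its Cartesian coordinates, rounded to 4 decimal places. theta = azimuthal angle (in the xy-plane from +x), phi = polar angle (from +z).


x = 24 * sin(90) * cos(210) = -20.7846
y = 24 * sin(90) * sin(210) = -12
z = 24 * cos(90) = 0

(-20.7846, -12, 0)


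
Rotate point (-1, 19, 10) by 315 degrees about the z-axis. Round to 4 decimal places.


x' = -1*cos(315) - 19*sin(315) = 12.7279
y' = -1*sin(315) + 19*cos(315) = 14.1421
z' = 10

(12.7279, 14.1421, 10)


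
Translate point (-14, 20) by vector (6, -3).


Translation: (x+dx, y+dy) = (-14+6, 20+-3) = (-8, 17)

(-8, 17)


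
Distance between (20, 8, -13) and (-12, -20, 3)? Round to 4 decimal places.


d = sqrt((-12-20)^2 + (-20-8)^2 + (3--13)^2) = 45.4313

45.4313


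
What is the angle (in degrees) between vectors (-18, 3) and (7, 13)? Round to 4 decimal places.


dot = -18*7 + 3*13 = -87
|u| = 18.2483, |v| = 14.7648
cos(angle) = -0.3229
angle = 108.8384 degrees

108.8384 degrees


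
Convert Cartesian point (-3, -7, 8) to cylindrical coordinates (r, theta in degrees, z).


r = sqrt((-3)^2 + (-7)^2) = 7.6158
theta = atan2(-7, -3) = 246.8014 deg
z = 8

r = 7.6158, theta = 246.8014 deg, z = 8


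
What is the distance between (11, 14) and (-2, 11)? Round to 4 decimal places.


d = sqrt((-2-11)^2 + (11-14)^2) = 13.3417

13.3417


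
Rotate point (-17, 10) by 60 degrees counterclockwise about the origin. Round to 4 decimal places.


x' = -17*cos(60) - 10*sin(60) = -17.1603
y' = -17*sin(60) + 10*cos(60) = -9.7224

(-17.1603, -9.7224)


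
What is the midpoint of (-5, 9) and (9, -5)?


Midpoint = ((-5+9)/2, (9+-5)/2) = (2, 2)

(2, 2)


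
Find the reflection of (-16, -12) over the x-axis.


Reflection across x-axis: (x, y) -> (x, -y)
(-16, -12) -> (-16, 12)

(-16, 12)


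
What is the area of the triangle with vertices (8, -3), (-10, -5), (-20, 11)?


Area = |x1(y2-y3) + x2(y3-y1) + x3(y1-y2)| / 2
= |8*(-5-11) + -10*(11--3) + -20*(-3--5)| / 2
= 154

154


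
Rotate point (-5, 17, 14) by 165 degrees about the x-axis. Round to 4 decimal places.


x' = -5
y' = 17*cos(165) - 14*sin(165) = -20.0442
z' = 17*sin(165) + 14*cos(165) = -9.123

(-5, -20.0442, -9.123)


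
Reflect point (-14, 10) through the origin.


Reflection through origin: (x, y) -> (-x, -y)
(-14, 10) -> (14, -10)

(14, -10)


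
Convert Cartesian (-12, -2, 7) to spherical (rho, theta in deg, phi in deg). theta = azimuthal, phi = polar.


rho = sqrt((-12)^2 + (-2)^2 + 7^2) = 14.0357
theta = atan2(-2, -12) = 189.4623 deg
phi = acos(7/14.0357) = 60.084 deg

rho = 14.0357, theta = 189.4623 deg, phi = 60.084 deg


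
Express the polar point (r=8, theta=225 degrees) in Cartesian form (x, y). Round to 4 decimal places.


x = 8 * cos(225) = -5.6569
y = 8 * sin(225) = -5.6569

(-5.6569, -5.6569)


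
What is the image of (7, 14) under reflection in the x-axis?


Reflection across x-axis: (x, y) -> (x, -y)
(7, 14) -> (7, -14)

(7, -14)


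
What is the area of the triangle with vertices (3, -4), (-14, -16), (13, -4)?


Area = |x1(y2-y3) + x2(y3-y1) + x3(y1-y2)| / 2
= |3*(-16--4) + -14*(-4--4) + 13*(-4--16)| / 2
= 60

60


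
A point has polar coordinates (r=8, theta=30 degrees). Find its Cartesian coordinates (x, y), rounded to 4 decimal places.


x = 8 * cos(30) = 6.9282
y = 8 * sin(30) = 4

(6.9282, 4)


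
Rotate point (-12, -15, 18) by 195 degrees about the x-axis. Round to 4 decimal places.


x' = -12
y' = -15*cos(195) - 18*sin(195) = 19.1476
z' = -15*sin(195) + 18*cos(195) = -13.5044

(-12, 19.1476, -13.5044)


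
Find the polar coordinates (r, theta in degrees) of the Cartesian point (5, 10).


r = sqrt(5^2 + 10^2) = 11.1803
theta = atan2(10, 5) = 63.4349 degrees

r = 11.1803, theta = 63.4349 degrees


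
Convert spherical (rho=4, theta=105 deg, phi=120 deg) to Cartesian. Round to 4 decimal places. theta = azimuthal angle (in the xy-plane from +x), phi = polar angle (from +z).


x = 4 * sin(120) * cos(105) = -0.8966
y = 4 * sin(120) * sin(105) = 3.3461
z = 4 * cos(120) = -2

(-0.8966, 3.3461, -2)


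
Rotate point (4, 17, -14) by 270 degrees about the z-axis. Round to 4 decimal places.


x' = 4*cos(270) - 17*sin(270) = 17
y' = 4*sin(270) + 17*cos(270) = -4
z' = -14

(17, -4, -14)


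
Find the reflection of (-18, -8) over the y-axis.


Reflection across y-axis: (x, y) -> (-x, y)
(-18, -8) -> (18, -8)

(18, -8)


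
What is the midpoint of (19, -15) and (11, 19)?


Midpoint = ((19+11)/2, (-15+19)/2) = (15, 2)

(15, 2)


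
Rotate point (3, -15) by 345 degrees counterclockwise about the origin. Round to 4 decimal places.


x' = 3*cos(345) - -15*sin(345) = -0.9845
y' = 3*sin(345) + -15*cos(345) = -15.2653

(-0.9845, -15.2653)


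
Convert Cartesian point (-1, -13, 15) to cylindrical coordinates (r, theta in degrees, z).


r = sqrt((-1)^2 + (-13)^2) = 13.0384
theta = atan2(-13, -1) = 265.6013 deg
z = 15

r = 13.0384, theta = 265.6013 deg, z = 15


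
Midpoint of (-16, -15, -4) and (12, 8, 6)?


Midpoint = ((-16+12)/2, (-15+8)/2, (-4+6)/2) = (-2, -3.5, 1)

(-2, -3.5, 1)


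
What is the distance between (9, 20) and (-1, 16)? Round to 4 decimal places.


d = sqrt((-1-9)^2 + (16-20)^2) = 10.7703

10.7703


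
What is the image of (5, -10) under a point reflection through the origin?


Reflection through origin: (x, y) -> (-x, -y)
(5, -10) -> (-5, 10)

(-5, 10)


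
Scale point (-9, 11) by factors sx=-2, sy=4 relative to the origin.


Scaling: (x*sx, y*sy) = (-9*-2, 11*4) = (18, 44)

(18, 44)


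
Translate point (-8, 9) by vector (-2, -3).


Translation: (x+dx, y+dy) = (-8+-2, 9+-3) = (-10, 6)

(-10, 6)


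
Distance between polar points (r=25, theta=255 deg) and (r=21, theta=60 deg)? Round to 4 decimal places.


d = sqrt(r1^2 + r2^2 - 2*r1*r2*cos(t2-t1))
d = sqrt(25^2 + 21^2 - 2*25*21*cos(60-255)) = 45.6095

45.6095


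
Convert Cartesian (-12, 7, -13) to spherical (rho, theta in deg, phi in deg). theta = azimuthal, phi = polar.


rho = sqrt((-12)^2 + 7^2 + (-13)^2) = 19.0263
theta = atan2(7, -12) = 149.7436 deg
phi = acos(-13/19.0263) = 133.0993 deg

rho = 19.0263, theta = 149.7436 deg, phi = 133.0993 deg


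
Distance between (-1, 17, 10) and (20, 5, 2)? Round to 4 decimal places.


d = sqrt((20--1)^2 + (5-17)^2 + (2-10)^2) = 25.4755

25.4755


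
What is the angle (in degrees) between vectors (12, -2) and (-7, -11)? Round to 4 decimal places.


dot = 12*-7 + -2*-11 = -62
|u| = 12.1655, |v| = 13.0384
cos(angle) = -0.3909
angle = 113.0089 degrees

113.0089 degrees


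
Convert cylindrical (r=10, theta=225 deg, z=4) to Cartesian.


x = 10 * cos(225) = -7.0711
y = 10 * sin(225) = -7.0711
z = 4

(-7.0711, -7.0711, 4)


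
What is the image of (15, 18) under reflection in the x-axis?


Reflection across x-axis: (x, y) -> (x, -y)
(15, 18) -> (15, -18)

(15, -18)


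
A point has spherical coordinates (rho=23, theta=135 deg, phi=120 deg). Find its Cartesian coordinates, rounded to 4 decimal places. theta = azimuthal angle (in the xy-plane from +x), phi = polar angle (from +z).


x = 23 * sin(120) * cos(135) = -14.0846
y = 23 * sin(120) * sin(135) = 14.0846
z = 23 * cos(120) = -11.5

(-14.0846, 14.0846, -11.5)


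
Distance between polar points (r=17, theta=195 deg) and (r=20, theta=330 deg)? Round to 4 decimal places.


d = sqrt(r1^2 + r2^2 - 2*r1*r2*cos(t2-t1))
d = sqrt(17^2 + 20^2 - 2*17*20*cos(330-195)) = 34.2028

34.2028


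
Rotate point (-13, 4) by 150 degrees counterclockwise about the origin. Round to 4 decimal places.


x' = -13*cos(150) - 4*sin(150) = 9.2583
y' = -13*sin(150) + 4*cos(150) = -9.9641

(9.2583, -9.9641)


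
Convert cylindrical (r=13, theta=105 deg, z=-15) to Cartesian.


x = 13 * cos(105) = -3.3646
y = 13 * sin(105) = 12.557
z = -15

(-3.3646, 12.557, -15)


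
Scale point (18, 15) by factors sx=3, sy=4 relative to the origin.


Scaling: (x*sx, y*sy) = (18*3, 15*4) = (54, 60)

(54, 60)


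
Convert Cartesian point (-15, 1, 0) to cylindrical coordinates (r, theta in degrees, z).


r = sqrt((-15)^2 + 1^2) = 15.0333
theta = atan2(1, -15) = 176.1859 deg
z = 0

r = 15.0333, theta = 176.1859 deg, z = 0


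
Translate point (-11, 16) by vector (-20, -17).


Translation: (x+dx, y+dy) = (-11+-20, 16+-17) = (-31, -1)

(-31, -1)


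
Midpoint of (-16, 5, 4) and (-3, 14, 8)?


Midpoint = ((-16+-3)/2, (5+14)/2, (4+8)/2) = (-9.5, 9.5, 6)

(-9.5, 9.5, 6)


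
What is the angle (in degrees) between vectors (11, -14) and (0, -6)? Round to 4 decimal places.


dot = 11*0 + -14*-6 = 84
|u| = 17.8045, |v| = 6
cos(angle) = 0.7863
angle = 38.1572 degrees

38.1572 degrees


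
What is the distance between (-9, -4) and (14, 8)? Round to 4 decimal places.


d = sqrt((14--9)^2 + (8--4)^2) = 25.9422

25.9422


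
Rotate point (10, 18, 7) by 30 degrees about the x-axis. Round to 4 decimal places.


x' = 10
y' = 18*cos(30) - 7*sin(30) = 12.0885
z' = 18*sin(30) + 7*cos(30) = 15.0622

(10, 12.0885, 15.0622)


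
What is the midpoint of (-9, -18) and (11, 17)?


Midpoint = ((-9+11)/2, (-18+17)/2) = (1, -0.5)

(1, -0.5)


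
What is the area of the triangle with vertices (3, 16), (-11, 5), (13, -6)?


Area = |x1(y2-y3) + x2(y3-y1) + x3(y1-y2)| / 2
= |3*(5--6) + -11*(-6-16) + 13*(16-5)| / 2
= 209

209


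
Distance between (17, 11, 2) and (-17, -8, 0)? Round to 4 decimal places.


d = sqrt((-17-17)^2 + (-8-11)^2 + (0-2)^2) = 39

39


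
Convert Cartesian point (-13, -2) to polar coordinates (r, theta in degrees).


r = sqrt((-13)^2 + (-2)^2) = 13.1529
theta = atan2(-2, -13) = 188.7462 degrees

r = 13.1529, theta = 188.7462 degrees


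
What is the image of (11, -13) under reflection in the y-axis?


Reflection across y-axis: (x, y) -> (-x, y)
(11, -13) -> (-11, -13)

(-11, -13)


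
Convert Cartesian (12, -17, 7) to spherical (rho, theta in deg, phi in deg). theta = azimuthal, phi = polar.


rho = sqrt(12^2 + (-17)^2 + 7^2) = 21.9545
theta = atan2(-17, 12) = 305.2176 deg
phi = acos(7/21.9545) = 71.4071 deg

rho = 21.9545, theta = 305.2176 deg, phi = 71.4071 deg


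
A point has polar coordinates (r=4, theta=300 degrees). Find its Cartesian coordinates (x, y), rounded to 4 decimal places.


x = 4 * cos(300) = 2
y = 4 * sin(300) = -3.4641

(2, -3.4641)


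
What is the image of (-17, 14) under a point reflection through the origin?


Reflection through origin: (x, y) -> (-x, -y)
(-17, 14) -> (17, -14)

(17, -14)


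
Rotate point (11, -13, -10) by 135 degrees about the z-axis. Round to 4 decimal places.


x' = 11*cos(135) - -13*sin(135) = 1.4142
y' = 11*sin(135) + -13*cos(135) = 16.9706
z' = -10

(1.4142, 16.9706, -10)


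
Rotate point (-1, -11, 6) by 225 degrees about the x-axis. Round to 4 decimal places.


x' = -1
y' = -11*cos(225) - 6*sin(225) = 12.0208
z' = -11*sin(225) + 6*cos(225) = 3.5355

(-1, 12.0208, 3.5355)


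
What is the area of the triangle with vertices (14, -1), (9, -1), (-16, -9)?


Area = |x1(y2-y3) + x2(y3-y1) + x3(y1-y2)| / 2
= |14*(-1--9) + 9*(-9--1) + -16*(-1--1)| / 2
= 20

20


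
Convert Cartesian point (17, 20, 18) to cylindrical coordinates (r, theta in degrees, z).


r = sqrt(17^2 + 20^2) = 26.2488
theta = atan2(20, 17) = 49.6355 deg
z = 18

r = 26.2488, theta = 49.6355 deg, z = 18


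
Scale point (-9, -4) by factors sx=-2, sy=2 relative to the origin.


Scaling: (x*sx, y*sy) = (-9*-2, -4*2) = (18, -8)

(18, -8)


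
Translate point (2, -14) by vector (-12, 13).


Translation: (x+dx, y+dy) = (2+-12, -14+13) = (-10, -1)

(-10, -1)


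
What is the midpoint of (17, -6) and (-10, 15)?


Midpoint = ((17+-10)/2, (-6+15)/2) = (3.5, 4.5)

(3.5, 4.5)


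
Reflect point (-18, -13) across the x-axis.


Reflection across x-axis: (x, y) -> (x, -y)
(-18, -13) -> (-18, 13)

(-18, 13)


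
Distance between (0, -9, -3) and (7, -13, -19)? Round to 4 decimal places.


d = sqrt((7-0)^2 + (-13--9)^2 + (-19--3)^2) = 17.9165

17.9165


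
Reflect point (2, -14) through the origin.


Reflection through origin: (x, y) -> (-x, -y)
(2, -14) -> (-2, 14)

(-2, 14)


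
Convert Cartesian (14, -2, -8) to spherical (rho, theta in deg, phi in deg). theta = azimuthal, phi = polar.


rho = sqrt(14^2 + (-2)^2 + (-8)^2) = 16.2481
theta = atan2(-2, 14) = 351.8699 deg
phi = acos(-8/16.2481) = 119.4962 deg

rho = 16.2481, theta = 351.8699 deg, phi = 119.4962 deg


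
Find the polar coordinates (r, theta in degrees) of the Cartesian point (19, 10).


r = sqrt(19^2 + 10^2) = 21.4709
theta = atan2(10, 19) = 27.7585 degrees

r = 21.4709, theta = 27.7585 degrees


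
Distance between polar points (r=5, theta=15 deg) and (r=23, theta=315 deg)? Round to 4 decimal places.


d = sqrt(r1^2 + r2^2 - 2*r1*r2*cos(t2-t1))
d = sqrt(5^2 + 23^2 - 2*5*23*cos(315-15)) = 20.9523

20.9523


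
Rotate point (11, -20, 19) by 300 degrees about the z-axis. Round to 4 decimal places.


x' = 11*cos(300) - -20*sin(300) = -11.8205
y' = 11*sin(300) + -20*cos(300) = -19.5263
z' = 19

(-11.8205, -19.5263, 19)


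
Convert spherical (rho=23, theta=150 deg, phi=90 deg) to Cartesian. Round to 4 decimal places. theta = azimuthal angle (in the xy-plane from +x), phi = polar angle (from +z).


x = 23 * sin(90) * cos(150) = -19.9186
y = 23 * sin(90) * sin(150) = 11.5
z = 23 * cos(90) = 0

(-19.9186, 11.5, 0)


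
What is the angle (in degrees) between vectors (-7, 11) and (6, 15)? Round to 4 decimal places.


dot = -7*6 + 11*15 = 123
|u| = 13.0384, |v| = 16.1555
cos(angle) = 0.5839
angle = 54.2726 degrees

54.2726 degrees


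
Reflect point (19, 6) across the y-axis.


Reflection across y-axis: (x, y) -> (-x, y)
(19, 6) -> (-19, 6)

(-19, 6)


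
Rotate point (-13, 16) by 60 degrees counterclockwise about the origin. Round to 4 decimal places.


x' = -13*cos(60) - 16*sin(60) = -20.3564
y' = -13*sin(60) + 16*cos(60) = -3.2583

(-20.3564, -3.2583)


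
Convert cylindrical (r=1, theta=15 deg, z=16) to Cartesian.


x = 1 * cos(15) = 0.9659
y = 1 * sin(15) = 0.2588
z = 16

(0.9659, 0.2588, 16)


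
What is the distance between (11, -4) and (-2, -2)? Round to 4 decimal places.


d = sqrt((-2-11)^2 + (-2--4)^2) = 13.1529

13.1529


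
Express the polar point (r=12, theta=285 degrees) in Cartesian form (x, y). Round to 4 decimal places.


x = 12 * cos(285) = 3.1058
y = 12 * sin(285) = -11.5911

(3.1058, -11.5911)


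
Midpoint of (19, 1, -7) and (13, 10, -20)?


Midpoint = ((19+13)/2, (1+10)/2, (-7+-20)/2) = (16, 5.5, -13.5)

(16, 5.5, -13.5)


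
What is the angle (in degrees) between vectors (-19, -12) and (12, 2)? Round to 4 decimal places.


dot = -19*12 + -12*2 = -252
|u| = 22.4722, |v| = 12.1655
cos(angle) = -0.9218
angle = 157.1867 degrees

157.1867 degrees


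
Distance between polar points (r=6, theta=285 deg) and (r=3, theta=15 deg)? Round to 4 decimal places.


d = sqrt(r1^2 + r2^2 - 2*r1*r2*cos(t2-t1))
d = sqrt(6^2 + 3^2 - 2*6*3*cos(15-285)) = 6.7082

6.7082


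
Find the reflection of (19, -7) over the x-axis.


Reflection across x-axis: (x, y) -> (x, -y)
(19, -7) -> (19, 7)

(19, 7)


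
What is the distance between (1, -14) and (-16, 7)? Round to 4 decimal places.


d = sqrt((-16-1)^2 + (7--14)^2) = 27.0185

27.0185


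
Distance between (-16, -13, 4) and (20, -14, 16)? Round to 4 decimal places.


d = sqrt((20--16)^2 + (-14--13)^2 + (16-4)^2) = 37.9605

37.9605


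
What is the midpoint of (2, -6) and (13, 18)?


Midpoint = ((2+13)/2, (-6+18)/2) = (7.5, 6)

(7.5, 6)


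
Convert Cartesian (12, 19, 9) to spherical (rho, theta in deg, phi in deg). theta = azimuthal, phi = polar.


rho = sqrt(12^2 + 19^2 + 9^2) = 24.2074
theta = atan2(19, 12) = 57.7244 deg
phi = acos(9/24.2074) = 68.1742 deg

rho = 24.2074, theta = 57.7244 deg, phi = 68.1742 deg


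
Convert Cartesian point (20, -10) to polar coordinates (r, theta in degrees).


r = sqrt(20^2 + (-10)^2) = 22.3607
theta = atan2(-10, 20) = 333.4349 degrees

r = 22.3607, theta = 333.4349 degrees


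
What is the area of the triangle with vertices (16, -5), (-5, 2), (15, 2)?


Area = |x1(y2-y3) + x2(y3-y1) + x3(y1-y2)| / 2
= |16*(2-2) + -5*(2--5) + 15*(-5-2)| / 2
= 70

70


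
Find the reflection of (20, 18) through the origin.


Reflection through origin: (x, y) -> (-x, -y)
(20, 18) -> (-20, -18)

(-20, -18)


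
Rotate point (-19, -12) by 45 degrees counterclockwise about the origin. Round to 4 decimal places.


x' = -19*cos(45) - -12*sin(45) = -4.9497
y' = -19*sin(45) + -12*cos(45) = -21.9203

(-4.9497, -21.9203)


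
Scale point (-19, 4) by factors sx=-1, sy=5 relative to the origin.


Scaling: (x*sx, y*sy) = (-19*-1, 4*5) = (19, 20)

(19, 20)


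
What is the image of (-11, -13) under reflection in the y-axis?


Reflection across y-axis: (x, y) -> (-x, y)
(-11, -13) -> (11, -13)

(11, -13)


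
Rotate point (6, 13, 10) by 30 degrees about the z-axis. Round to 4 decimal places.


x' = 6*cos(30) - 13*sin(30) = -1.3038
y' = 6*sin(30) + 13*cos(30) = 14.2583
z' = 10

(-1.3038, 14.2583, 10)


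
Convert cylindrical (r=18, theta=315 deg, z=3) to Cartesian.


x = 18 * cos(315) = 12.7279
y = 18 * sin(315) = -12.7279
z = 3

(12.7279, -12.7279, 3)


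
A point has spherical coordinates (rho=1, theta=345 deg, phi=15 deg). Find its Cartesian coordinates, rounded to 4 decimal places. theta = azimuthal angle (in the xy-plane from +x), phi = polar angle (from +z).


x = 1 * sin(15) * cos(345) = 0.25
y = 1 * sin(15) * sin(345) = -0.067
z = 1 * cos(15) = 0.9659

(0.25, -0.067, 0.9659)


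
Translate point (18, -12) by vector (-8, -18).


Translation: (x+dx, y+dy) = (18+-8, -12+-18) = (10, -30)

(10, -30)


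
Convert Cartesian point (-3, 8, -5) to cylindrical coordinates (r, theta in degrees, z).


r = sqrt((-3)^2 + 8^2) = 8.544
theta = atan2(8, -3) = 110.556 deg
z = -5

r = 8.544, theta = 110.556 deg, z = -5


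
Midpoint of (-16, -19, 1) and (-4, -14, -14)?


Midpoint = ((-16+-4)/2, (-19+-14)/2, (1+-14)/2) = (-10, -16.5, -6.5)

(-10, -16.5, -6.5)


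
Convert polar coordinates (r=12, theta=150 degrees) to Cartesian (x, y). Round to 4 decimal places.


x = 12 * cos(150) = -10.3923
y = 12 * sin(150) = 6

(-10.3923, 6)


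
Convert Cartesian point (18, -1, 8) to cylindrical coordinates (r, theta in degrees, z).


r = sqrt(18^2 + (-1)^2) = 18.0278
theta = atan2(-1, 18) = 356.8202 deg
z = 8

r = 18.0278, theta = 356.8202 deg, z = 8


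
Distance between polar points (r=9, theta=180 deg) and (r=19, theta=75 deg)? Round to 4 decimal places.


d = sqrt(r1^2 + r2^2 - 2*r1*r2*cos(t2-t1))
d = sqrt(9^2 + 19^2 - 2*9*19*cos(75-180)) = 23.0329

23.0329


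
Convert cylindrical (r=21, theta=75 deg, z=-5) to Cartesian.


x = 21 * cos(75) = 5.4352
y = 21 * sin(75) = 20.2844
z = -5

(5.4352, 20.2844, -5)


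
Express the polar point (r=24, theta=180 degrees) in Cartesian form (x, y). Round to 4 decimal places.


x = 24 * cos(180) = -24
y = 24 * sin(180) = 0

(-24, 0)


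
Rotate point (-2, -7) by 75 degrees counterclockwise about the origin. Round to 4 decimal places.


x' = -2*cos(75) - -7*sin(75) = 6.2438
y' = -2*sin(75) + -7*cos(75) = -3.7436

(6.2438, -3.7436)


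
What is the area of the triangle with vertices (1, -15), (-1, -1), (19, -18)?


Area = |x1(y2-y3) + x2(y3-y1) + x3(y1-y2)| / 2
= |1*(-1--18) + -1*(-18--15) + 19*(-15--1)| / 2
= 123

123


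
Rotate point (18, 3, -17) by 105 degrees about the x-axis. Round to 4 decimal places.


x' = 18
y' = 3*cos(105) - -17*sin(105) = 15.6443
z' = 3*sin(105) + -17*cos(105) = 7.2977

(18, 15.6443, 7.2977)


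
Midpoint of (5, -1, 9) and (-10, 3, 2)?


Midpoint = ((5+-10)/2, (-1+3)/2, (9+2)/2) = (-2.5, 1, 5.5)

(-2.5, 1, 5.5)


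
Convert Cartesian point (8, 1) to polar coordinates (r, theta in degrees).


r = sqrt(8^2 + 1^2) = 8.0623
theta = atan2(1, 8) = 7.125 degrees

r = 8.0623, theta = 7.125 degrees


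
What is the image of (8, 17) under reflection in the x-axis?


Reflection across x-axis: (x, y) -> (x, -y)
(8, 17) -> (8, -17)

(8, -17)


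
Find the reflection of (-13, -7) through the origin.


Reflection through origin: (x, y) -> (-x, -y)
(-13, -7) -> (13, 7)

(13, 7)


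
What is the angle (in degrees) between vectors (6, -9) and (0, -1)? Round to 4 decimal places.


dot = 6*0 + -9*-1 = 9
|u| = 10.8167, |v| = 1
cos(angle) = 0.8321
angle = 33.6901 degrees

33.6901 degrees


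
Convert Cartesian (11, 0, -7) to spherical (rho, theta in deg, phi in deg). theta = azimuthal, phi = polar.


rho = sqrt(11^2 + 0^2 + (-7)^2) = 13.0384
theta = atan2(0, 11) = 0 deg
phi = acos(-7/13.0384) = 122.4712 deg

rho = 13.0384, theta = 0 deg, phi = 122.4712 deg


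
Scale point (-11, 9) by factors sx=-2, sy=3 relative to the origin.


Scaling: (x*sx, y*sy) = (-11*-2, 9*3) = (22, 27)

(22, 27)


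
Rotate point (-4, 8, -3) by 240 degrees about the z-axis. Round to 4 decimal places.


x' = -4*cos(240) - 8*sin(240) = 8.9282
y' = -4*sin(240) + 8*cos(240) = -0.5359
z' = -3

(8.9282, -0.5359, -3)


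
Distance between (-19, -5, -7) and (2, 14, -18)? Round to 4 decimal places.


d = sqrt((2--19)^2 + (14--5)^2 + (-18--7)^2) = 30.3809

30.3809


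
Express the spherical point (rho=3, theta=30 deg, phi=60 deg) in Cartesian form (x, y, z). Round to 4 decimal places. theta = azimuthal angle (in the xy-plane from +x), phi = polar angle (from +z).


x = 3 * sin(60) * cos(30) = 2.25
y = 3 * sin(60) * sin(30) = 1.299
z = 3 * cos(60) = 1.5

(2.25, 1.299, 1.5)


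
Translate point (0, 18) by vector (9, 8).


Translation: (x+dx, y+dy) = (0+9, 18+8) = (9, 26)

(9, 26)


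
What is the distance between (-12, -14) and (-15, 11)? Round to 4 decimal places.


d = sqrt((-15--12)^2 + (11--14)^2) = 25.1794

25.1794


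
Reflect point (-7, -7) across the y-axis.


Reflection across y-axis: (x, y) -> (-x, y)
(-7, -7) -> (7, -7)

(7, -7)


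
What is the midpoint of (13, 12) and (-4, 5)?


Midpoint = ((13+-4)/2, (12+5)/2) = (4.5, 8.5)

(4.5, 8.5)


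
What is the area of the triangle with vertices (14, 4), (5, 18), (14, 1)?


Area = |x1(y2-y3) + x2(y3-y1) + x3(y1-y2)| / 2
= |14*(18-1) + 5*(1-4) + 14*(4-18)| / 2
= 13.5

13.5


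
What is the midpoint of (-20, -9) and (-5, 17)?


Midpoint = ((-20+-5)/2, (-9+17)/2) = (-12.5, 4)

(-12.5, 4)


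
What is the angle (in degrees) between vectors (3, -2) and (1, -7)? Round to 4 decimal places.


dot = 3*1 + -2*-7 = 17
|u| = 3.6056, |v| = 7.0711
cos(angle) = 0.6668
angle = 48.1798 degrees

48.1798 degrees


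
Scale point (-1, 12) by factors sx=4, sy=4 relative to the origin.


Scaling: (x*sx, y*sy) = (-1*4, 12*4) = (-4, 48)

(-4, 48)


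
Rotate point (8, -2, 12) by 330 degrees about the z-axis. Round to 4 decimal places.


x' = 8*cos(330) - -2*sin(330) = 5.9282
y' = 8*sin(330) + -2*cos(330) = -5.7321
z' = 12

(5.9282, -5.7321, 12)


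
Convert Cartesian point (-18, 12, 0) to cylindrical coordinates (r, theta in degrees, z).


r = sqrt((-18)^2 + 12^2) = 21.6333
theta = atan2(12, -18) = 146.3099 deg
z = 0

r = 21.6333, theta = 146.3099 deg, z = 0


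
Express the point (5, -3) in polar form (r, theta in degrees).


r = sqrt(5^2 + (-3)^2) = 5.831
theta = atan2(-3, 5) = 329.0362 degrees

r = 5.831, theta = 329.0362 degrees


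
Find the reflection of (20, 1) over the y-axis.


Reflection across y-axis: (x, y) -> (-x, y)
(20, 1) -> (-20, 1)

(-20, 1)


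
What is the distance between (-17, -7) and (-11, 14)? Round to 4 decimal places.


d = sqrt((-11--17)^2 + (14--7)^2) = 21.8403

21.8403


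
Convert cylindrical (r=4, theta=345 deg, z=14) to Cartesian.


x = 4 * cos(345) = 3.8637
y = 4 * sin(345) = -1.0353
z = 14

(3.8637, -1.0353, 14)


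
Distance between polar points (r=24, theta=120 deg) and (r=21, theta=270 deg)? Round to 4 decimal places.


d = sqrt(r1^2 + r2^2 - 2*r1*r2*cos(t2-t1))
d = sqrt(24^2 + 21^2 - 2*24*21*cos(270-120)) = 43.4736

43.4736


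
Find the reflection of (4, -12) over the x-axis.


Reflection across x-axis: (x, y) -> (x, -y)
(4, -12) -> (4, 12)

(4, 12)


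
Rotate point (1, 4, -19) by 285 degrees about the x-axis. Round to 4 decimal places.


x' = 1
y' = 4*cos(285) - -19*sin(285) = -17.3173
z' = 4*sin(285) + -19*cos(285) = -8.7813

(1, -17.3173, -8.7813)


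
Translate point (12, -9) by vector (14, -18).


Translation: (x+dx, y+dy) = (12+14, -9+-18) = (26, -27)

(26, -27)


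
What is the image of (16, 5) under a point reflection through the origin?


Reflection through origin: (x, y) -> (-x, -y)
(16, 5) -> (-16, -5)

(-16, -5)


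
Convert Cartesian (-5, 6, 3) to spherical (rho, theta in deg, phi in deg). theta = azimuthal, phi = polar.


rho = sqrt((-5)^2 + 6^2 + 3^2) = 8.3666
theta = atan2(6, -5) = 129.8056 deg
phi = acos(3/8.3666) = 68.9877 deg

rho = 8.3666, theta = 129.8056 deg, phi = 68.9877 deg


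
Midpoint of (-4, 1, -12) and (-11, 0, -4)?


Midpoint = ((-4+-11)/2, (1+0)/2, (-12+-4)/2) = (-7.5, 0.5, -8)

(-7.5, 0.5, -8)


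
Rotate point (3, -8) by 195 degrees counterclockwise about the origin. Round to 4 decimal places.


x' = 3*cos(195) - -8*sin(195) = -4.9683
y' = 3*sin(195) + -8*cos(195) = 6.9509

(-4.9683, 6.9509)


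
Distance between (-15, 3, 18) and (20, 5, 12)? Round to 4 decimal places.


d = sqrt((20--15)^2 + (5-3)^2 + (12-18)^2) = 35.5668

35.5668


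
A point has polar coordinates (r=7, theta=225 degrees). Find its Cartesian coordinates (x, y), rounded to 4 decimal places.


x = 7 * cos(225) = -4.9497
y = 7 * sin(225) = -4.9497

(-4.9497, -4.9497)


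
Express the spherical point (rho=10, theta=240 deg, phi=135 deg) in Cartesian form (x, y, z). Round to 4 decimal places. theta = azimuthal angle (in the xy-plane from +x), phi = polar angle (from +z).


x = 10 * sin(135) * cos(240) = -3.5355
y = 10 * sin(135) * sin(240) = -6.1237
z = 10 * cos(135) = -7.0711

(-3.5355, -6.1237, -7.0711)


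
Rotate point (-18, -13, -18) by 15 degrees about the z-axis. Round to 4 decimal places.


x' = -18*cos(15) - -13*sin(15) = -14.022
y' = -18*sin(15) + -13*cos(15) = -17.2158
z' = -18

(-14.022, -17.2158, -18)


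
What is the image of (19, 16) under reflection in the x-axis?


Reflection across x-axis: (x, y) -> (x, -y)
(19, 16) -> (19, -16)

(19, -16)


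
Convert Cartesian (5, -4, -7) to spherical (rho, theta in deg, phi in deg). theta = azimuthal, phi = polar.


rho = sqrt(5^2 + (-4)^2 + (-7)^2) = 9.4868
theta = atan2(-4, 5) = 321.3402 deg
phi = acos(-7/9.4868) = 137.5498 deg

rho = 9.4868, theta = 321.3402 deg, phi = 137.5498 deg


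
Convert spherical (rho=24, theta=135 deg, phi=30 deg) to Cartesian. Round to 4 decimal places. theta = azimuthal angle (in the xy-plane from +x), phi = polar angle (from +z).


x = 24 * sin(30) * cos(135) = -8.4853
y = 24 * sin(30) * sin(135) = 8.4853
z = 24 * cos(30) = 20.7846

(-8.4853, 8.4853, 20.7846)


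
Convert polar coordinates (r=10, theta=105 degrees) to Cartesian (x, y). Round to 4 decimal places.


x = 10 * cos(105) = -2.5882
y = 10 * sin(105) = 9.6593

(-2.5882, 9.6593)


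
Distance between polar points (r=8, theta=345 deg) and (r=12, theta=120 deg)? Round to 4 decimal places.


d = sqrt(r1^2 + r2^2 - 2*r1*r2*cos(t2-t1))
d = sqrt(8^2 + 12^2 - 2*8*12*cos(120-345)) = 18.5409

18.5409


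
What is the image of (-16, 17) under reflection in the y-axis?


Reflection across y-axis: (x, y) -> (-x, y)
(-16, 17) -> (16, 17)

(16, 17)


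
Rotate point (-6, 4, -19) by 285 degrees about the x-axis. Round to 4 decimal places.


x' = -6
y' = 4*cos(285) - -19*sin(285) = -17.3173
z' = 4*sin(285) + -19*cos(285) = -8.7813

(-6, -17.3173, -8.7813)


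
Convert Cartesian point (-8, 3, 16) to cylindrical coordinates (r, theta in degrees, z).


r = sqrt((-8)^2 + 3^2) = 8.544
theta = atan2(3, -8) = 159.444 deg
z = 16

r = 8.544, theta = 159.444 deg, z = 16


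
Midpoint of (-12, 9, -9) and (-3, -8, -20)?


Midpoint = ((-12+-3)/2, (9+-8)/2, (-9+-20)/2) = (-7.5, 0.5, -14.5)

(-7.5, 0.5, -14.5)


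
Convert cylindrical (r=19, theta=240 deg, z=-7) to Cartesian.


x = 19 * cos(240) = -9.5
y = 19 * sin(240) = -16.4545
z = -7

(-9.5, -16.4545, -7)


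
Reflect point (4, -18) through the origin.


Reflection through origin: (x, y) -> (-x, -y)
(4, -18) -> (-4, 18)

(-4, 18)


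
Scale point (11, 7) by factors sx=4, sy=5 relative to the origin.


Scaling: (x*sx, y*sy) = (11*4, 7*5) = (44, 35)

(44, 35)


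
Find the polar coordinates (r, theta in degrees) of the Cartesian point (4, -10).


r = sqrt(4^2 + (-10)^2) = 10.7703
theta = atan2(-10, 4) = 291.8014 degrees

r = 10.7703, theta = 291.8014 degrees


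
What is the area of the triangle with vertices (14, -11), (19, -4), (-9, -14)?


Area = |x1(y2-y3) + x2(y3-y1) + x3(y1-y2)| / 2
= |14*(-4--14) + 19*(-14--11) + -9*(-11--4)| / 2
= 73

73


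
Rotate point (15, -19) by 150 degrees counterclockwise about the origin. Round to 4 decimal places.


x' = 15*cos(150) - -19*sin(150) = -3.4904
y' = 15*sin(150) + -19*cos(150) = 23.9545

(-3.4904, 23.9545)


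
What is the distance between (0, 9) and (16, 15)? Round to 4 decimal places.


d = sqrt((16-0)^2 + (15-9)^2) = 17.088

17.088


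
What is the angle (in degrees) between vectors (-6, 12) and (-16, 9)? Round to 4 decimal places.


dot = -6*-16 + 12*9 = 204
|u| = 13.4164, |v| = 18.3576
cos(angle) = 0.8283
angle = 34.0772 degrees

34.0772 degrees


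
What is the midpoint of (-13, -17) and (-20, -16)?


Midpoint = ((-13+-20)/2, (-17+-16)/2) = (-16.5, -16.5)

(-16.5, -16.5)


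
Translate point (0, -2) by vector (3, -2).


Translation: (x+dx, y+dy) = (0+3, -2+-2) = (3, -4)

(3, -4)


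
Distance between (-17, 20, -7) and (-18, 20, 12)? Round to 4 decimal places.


d = sqrt((-18--17)^2 + (20-20)^2 + (12--7)^2) = 19.0263

19.0263


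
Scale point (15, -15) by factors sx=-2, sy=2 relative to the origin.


Scaling: (x*sx, y*sy) = (15*-2, -15*2) = (-30, -30)

(-30, -30)


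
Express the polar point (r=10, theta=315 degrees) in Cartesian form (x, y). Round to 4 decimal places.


x = 10 * cos(315) = 7.0711
y = 10 * sin(315) = -7.0711

(7.0711, -7.0711)


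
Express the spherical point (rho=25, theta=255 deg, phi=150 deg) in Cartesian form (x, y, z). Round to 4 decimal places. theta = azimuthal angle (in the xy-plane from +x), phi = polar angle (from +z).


x = 25 * sin(150) * cos(255) = -3.2352
y = 25 * sin(150) * sin(255) = -12.0741
z = 25 * cos(150) = -21.6506

(-3.2352, -12.0741, -21.6506)


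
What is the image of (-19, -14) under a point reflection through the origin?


Reflection through origin: (x, y) -> (-x, -y)
(-19, -14) -> (19, 14)

(19, 14)


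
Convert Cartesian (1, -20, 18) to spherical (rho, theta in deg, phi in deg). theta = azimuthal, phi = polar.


rho = sqrt(1^2 + (-20)^2 + 18^2) = 26.9258
theta = atan2(-20, 1) = 272.8624 deg
phi = acos(18/26.9258) = 48.0484 deg

rho = 26.9258, theta = 272.8624 deg, phi = 48.0484 deg


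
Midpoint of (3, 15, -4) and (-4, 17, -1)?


Midpoint = ((3+-4)/2, (15+17)/2, (-4+-1)/2) = (-0.5, 16, -2.5)

(-0.5, 16, -2.5)


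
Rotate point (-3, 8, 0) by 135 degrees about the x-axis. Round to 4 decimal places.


x' = -3
y' = 8*cos(135) - 0*sin(135) = -5.6569
z' = 8*sin(135) + 0*cos(135) = 5.6569

(-3, -5.6569, 5.6569)


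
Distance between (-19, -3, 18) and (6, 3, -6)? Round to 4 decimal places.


d = sqrt((6--19)^2 + (3--3)^2 + (-6-18)^2) = 35.171

35.171


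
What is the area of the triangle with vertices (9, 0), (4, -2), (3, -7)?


Area = |x1(y2-y3) + x2(y3-y1) + x3(y1-y2)| / 2
= |9*(-2--7) + 4*(-7-0) + 3*(0--2)| / 2
= 11.5

11.5


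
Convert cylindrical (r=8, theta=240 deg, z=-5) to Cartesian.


x = 8 * cos(240) = -4
y = 8 * sin(240) = -6.9282
z = -5

(-4, -6.9282, -5)


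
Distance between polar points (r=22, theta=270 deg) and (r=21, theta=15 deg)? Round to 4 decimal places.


d = sqrt(r1^2 + r2^2 - 2*r1*r2*cos(t2-t1))
d = sqrt(22^2 + 21^2 - 2*22*21*cos(15-270)) = 34.1196

34.1196


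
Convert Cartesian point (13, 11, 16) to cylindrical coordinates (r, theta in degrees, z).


r = sqrt(13^2 + 11^2) = 17.0294
theta = atan2(11, 13) = 40.2364 deg
z = 16

r = 17.0294, theta = 40.2364 deg, z = 16


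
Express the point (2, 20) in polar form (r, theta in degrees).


r = sqrt(2^2 + 20^2) = 20.0998
theta = atan2(20, 2) = 84.2894 degrees

r = 20.0998, theta = 84.2894 degrees


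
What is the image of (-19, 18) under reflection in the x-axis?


Reflection across x-axis: (x, y) -> (x, -y)
(-19, 18) -> (-19, -18)

(-19, -18)


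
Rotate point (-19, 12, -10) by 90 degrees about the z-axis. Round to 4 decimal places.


x' = -19*cos(90) - 12*sin(90) = -12
y' = -19*sin(90) + 12*cos(90) = -19
z' = -10

(-12, -19, -10)


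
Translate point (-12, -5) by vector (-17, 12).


Translation: (x+dx, y+dy) = (-12+-17, -5+12) = (-29, 7)

(-29, 7)


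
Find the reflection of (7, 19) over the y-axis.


Reflection across y-axis: (x, y) -> (-x, y)
(7, 19) -> (-7, 19)

(-7, 19)


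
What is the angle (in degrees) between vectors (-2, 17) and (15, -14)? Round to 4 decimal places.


dot = -2*15 + 17*-14 = -268
|u| = 17.1172, |v| = 20.5183
cos(angle) = -0.7631
angle = 139.7349 degrees

139.7349 degrees


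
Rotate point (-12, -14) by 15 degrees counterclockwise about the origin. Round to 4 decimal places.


x' = -12*cos(15) - -14*sin(15) = -7.9676
y' = -12*sin(15) + -14*cos(15) = -16.6288

(-7.9676, -16.6288)


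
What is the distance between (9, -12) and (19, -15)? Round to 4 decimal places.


d = sqrt((19-9)^2 + (-15--12)^2) = 10.4403

10.4403


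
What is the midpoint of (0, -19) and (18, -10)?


Midpoint = ((0+18)/2, (-19+-10)/2) = (9, -14.5)

(9, -14.5)


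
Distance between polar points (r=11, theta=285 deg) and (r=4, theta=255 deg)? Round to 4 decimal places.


d = sqrt(r1^2 + r2^2 - 2*r1*r2*cos(t2-t1))
d = sqrt(11^2 + 4^2 - 2*11*4*cos(255-285)) = 7.7968

7.7968


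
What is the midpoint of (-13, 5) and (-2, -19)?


Midpoint = ((-13+-2)/2, (5+-19)/2) = (-7.5, -7)

(-7.5, -7)


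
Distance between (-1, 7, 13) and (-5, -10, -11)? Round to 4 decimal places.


d = sqrt((-5--1)^2 + (-10-7)^2 + (-11-13)^2) = 29.6816

29.6816


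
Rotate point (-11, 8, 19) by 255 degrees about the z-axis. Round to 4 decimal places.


x' = -11*cos(255) - 8*sin(255) = 10.5744
y' = -11*sin(255) + 8*cos(255) = 8.5546
z' = 19

(10.5744, 8.5546, 19)


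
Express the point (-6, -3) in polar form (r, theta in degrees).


r = sqrt((-6)^2 + (-3)^2) = 6.7082
theta = atan2(-3, -6) = 206.5651 degrees

r = 6.7082, theta = 206.5651 degrees


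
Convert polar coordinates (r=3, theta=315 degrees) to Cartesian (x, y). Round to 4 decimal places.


x = 3 * cos(315) = 2.1213
y = 3 * sin(315) = -2.1213

(2.1213, -2.1213)


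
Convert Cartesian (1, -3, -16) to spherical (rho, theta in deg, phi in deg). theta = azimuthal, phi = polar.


rho = sqrt(1^2 + (-3)^2 + (-16)^2) = 16.3095
theta = atan2(-3, 1) = 288.4349 deg
phi = acos(-16/16.3095) = 168.82 deg

rho = 16.3095, theta = 288.4349 deg, phi = 168.82 deg
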